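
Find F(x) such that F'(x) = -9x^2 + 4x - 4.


Reverse power rule on each term:
  ∫ -9x^2 dx = -3x^3
  ∫ 4x dx = 2x^2
  ∫ -4 dx = -4x
F(x) = -3x^3 + 2x^2 - 4x + C


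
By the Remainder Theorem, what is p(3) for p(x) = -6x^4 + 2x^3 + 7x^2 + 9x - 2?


By the Remainder Theorem, the remainder equals p(3):
  -6*(3)^4 = -486
  2*(3)^3 = 54
  7*(3)^2 = 63
  9*(3)^1 = 27
  constant: -2
Sum: -486 + 54 + 63 + 27 - 2 = -344


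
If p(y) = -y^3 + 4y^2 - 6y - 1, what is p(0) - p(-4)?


p(0) = -1
p(-4) = 151
p(0) - p(-4) = -1 - 151 = -152


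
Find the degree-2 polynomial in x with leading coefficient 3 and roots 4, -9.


p(x) = 3(x - 4)(x + 9)
Expand: 3x^2 + 15x - 108


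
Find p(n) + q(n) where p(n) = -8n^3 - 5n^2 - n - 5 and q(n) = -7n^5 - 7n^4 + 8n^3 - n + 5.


Align terms by degree and add:
  -8n^3 - 5n^2 - n - 5
  -7n^5 - 7n^4 + 8n^3 - n + 5
= -7n^5 - 7n^4 - 5n^2 - 2n


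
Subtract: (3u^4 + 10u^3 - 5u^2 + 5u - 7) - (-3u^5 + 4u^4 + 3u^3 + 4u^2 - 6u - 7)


Distribute the minus sign:
  (3u^4 + 10u^3 - 5u^2 + 5u - 7)
- (-3u^5 + 4u^4 + 3u^3 + 4u^2 - 6u - 7)
Negate second polynomial: 3u^5 - 4u^4 - 3u^3 - 4u^2 + 6u + 7
Add: 3u^5 - u^4 + 7u^3 - 9u^2 + 11u


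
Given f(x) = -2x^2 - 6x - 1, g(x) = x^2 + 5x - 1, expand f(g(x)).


Substitute g(x) into f:
f(g(x)) = -2*(x^2 + 5x - 1)^2 + (-6)*(x^2 + 5x - 1) + (-1)
(x^2 + 5x - 1)^2 = x^4 + 10x^3 + 23x^2 - 10x + 1
Expand and combine: -2x^4 - 20x^3 - 52x^2 - 10x + 3


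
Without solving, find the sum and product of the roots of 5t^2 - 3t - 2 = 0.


For at^2+bt+c=0: sum = -b/a, product = c/a.
a=5, b=-3, c=-2
Sum = -(-3)/5 = 3/5
Product = (-2)/5 = -2/5


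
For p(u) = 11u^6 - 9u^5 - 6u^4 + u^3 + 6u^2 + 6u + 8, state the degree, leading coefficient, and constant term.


Highest power of u is 6, with coefficient 11. Constant term is 8.
Degree = 6, leading coefficient = 11, constant term = 8


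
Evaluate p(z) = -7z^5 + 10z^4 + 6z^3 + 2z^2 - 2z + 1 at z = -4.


Using direct substitution:
  -7 * (-4)^5 = 7168
  10 * (-4)^4 = 2560
  6 * (-4)^3 = -384
  2 * (-4)^2 = 32
  -2 * (-4)^1 = 8
  constant: 1
Sum = 7168 + 2560 - 384 + 32 + 8 + 1 = 9385


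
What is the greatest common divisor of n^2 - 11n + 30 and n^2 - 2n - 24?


Factor each:
  n^2 - 11n + 30 = (n - 6)(n - 5)
  n^2 - 2n - 24 = (n - 6)(n + 4)
Common monic factor: n - 6


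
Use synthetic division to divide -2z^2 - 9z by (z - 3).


Synthetic division with c = 3. Coefficients: -2, -9, 0
Bring down -2.
  -2 * 3 = -6; -6 - 9 = -15
  -15 * 3 = -45; -45 + 0 = -45
Quotient: -2z - 15, Remainder: -45


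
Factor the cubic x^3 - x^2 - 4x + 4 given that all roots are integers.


Try integer roots (divisors of 4). x=-2: p(-2)=0.
Divide out (x + 2): quotient is x^2 - 3x + 2.
Factor the quadratic: (x - 2)(x - 1)
Result: (x + 2)(x - 2)(x - 1)


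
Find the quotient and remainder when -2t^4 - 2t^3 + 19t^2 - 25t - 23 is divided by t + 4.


(-2t^4 - 2t^3 + 19t^2 - 25t - 23) / (t + 4)
Step 1: -2t^3 * (t + 4) = -2t^4 - 8t^3; subtract.
Step 2: 6t^2 * (t + 4) = 6t^3 + 24t^2; subtract.
Step 3: -5t * (t + 4) = -5t^2 - 20t; subtract.
Step 4: -5 * (t + 4) = -5t - 20; subtract.
Quotient: -2t^3 + 6t^2 - 5t - 5, Remainder: -3


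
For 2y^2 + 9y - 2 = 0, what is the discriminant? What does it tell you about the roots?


D = b^2 - 4ac = (9)^2 - 4(2)(-2) = 81 + 16 = 97
Since D > 0: two distinct irrational roots


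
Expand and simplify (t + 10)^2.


Expand (t + 10)^2 by repeated multiplication:
= t^2 + 20t + 100


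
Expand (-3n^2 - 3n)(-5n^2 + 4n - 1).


Distribute each term of the first polynomial:
  (-3n^2)(-5n^2 + 4n - 1) = 15n^4 - 12n^3 + 3n^2
  (-3n)(-5n^2 + 4n - 1) = 15n^3 - 12n^2 + 3n
Sum: 15n^4 + 3n^3 - 9n^2 + 3n


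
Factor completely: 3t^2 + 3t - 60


Roots satisfy r1 + r2 = -b/a = -1 and r1*r2 = c/a = -20.
So r1 = -5, r2 = 4.
3t^2 + 3t - 60 = 3(t - r1)(t - r2) = 3(t + 5)(t - 4)


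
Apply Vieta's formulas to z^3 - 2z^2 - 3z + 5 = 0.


Monic cubic z^3+bz^2+cz+d=0: sum=-b, pairwise sum=c, product=-d.
b=-2, c=-3, d=5
r1+r2+r3 = 2
r1r2+r1r3+r2r3 = -3
r1r2r3 = -5


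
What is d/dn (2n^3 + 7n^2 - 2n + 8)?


Apply the power rule term by term:
  d/dn(2n^3) = 6n^2
  d/dn(7n^2) = 14n
  d/dn(-2n) = -2
  d/dn(8) = 0
p'(n) = 6n^2 + 14n - 2


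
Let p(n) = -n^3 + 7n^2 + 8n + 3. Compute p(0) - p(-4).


p(0) = 3
p(-4) = 147
p(0) - p(-4) = 3 - 147 = -144


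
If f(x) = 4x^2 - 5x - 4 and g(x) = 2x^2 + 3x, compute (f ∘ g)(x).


Substitute g(x) into f:
f(g(x)) = 4*(2x^2 + 3x)^2 + (-5)*(2x^2 + 3x) + (-4)
(2x^2 + 3x)^2 = 4x^4 + 12x^3 + 9x^2
Expand and combine: 16x^4 + 48x^3 + 26x^2 - 15x - 4


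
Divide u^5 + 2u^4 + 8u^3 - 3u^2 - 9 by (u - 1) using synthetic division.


Synthetic division with c = 1. Coefficients: 1, 2, 8, -3, 0, -9
Bring down 1.
  1 * 1 = 1; 1 + 2 = 3
  3 * 1 = 3; 3 + 8 = 11
  11 * 1 = 11; 11 - 3 = 8
  8 * 1 = 8; 8 + 0 = 8
  8 * 1 = 8; 8 - 9 = -1
Quotient: u^4 + 3u^3 + 11u^2 + 8u + 8, Remainder: -1


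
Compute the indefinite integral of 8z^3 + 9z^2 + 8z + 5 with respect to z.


Reverse power rule on each term:
  ∫ 8z^3 dz = 2z^4
  ∫ 9z^2 dz = 3z^3
  ∫ 8z dz = 4z^2
  ∫ 5 dz = 5z
F(z) = 2z^4 + 3z^3 + 4z^2 + 5z + C


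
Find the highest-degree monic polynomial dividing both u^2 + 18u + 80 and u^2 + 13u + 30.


Factor each:
  u^2 + 18u + 80 = (u + 10)(u + 8)
  u^2 + 13u + 30 = (u + 10)(u + 3)
Common monic factor: u + 10


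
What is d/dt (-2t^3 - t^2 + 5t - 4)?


Apply the power rule term by term:
  d/dt(-2t^3) = -6t^2
  d/dt(-t^2) = -2t
  d/dt(5t) = 5
  d/dt(-4) = 0
p'(t) = -6t^2 - 2t + 5


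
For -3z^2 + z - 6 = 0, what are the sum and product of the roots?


For az^2+bz+c=0: sum = -b/a, product = c/a.
a=-3, b=1, c=-6
Sum = -(1)/-3 = 1/3
Product = (-6)/-3 = 2


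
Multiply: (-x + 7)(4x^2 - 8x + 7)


Distribute each term of the first polynomial:
  (-x)(4x^2 - 8x + 7) = -4x^3 + 8x^2 - 7x
  (7)(4x^2 - 8x + 7) = 28x^2 - 56x + 49
Sum: -4x^3 + 36x^2 - 63x + 49


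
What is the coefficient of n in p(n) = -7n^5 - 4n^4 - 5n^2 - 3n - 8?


Read off the coefficient of n: -3


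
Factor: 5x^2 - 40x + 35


Roots satisfy r1 + r2 = -b/a = 8 and r1*r2 = c/a = 7.
So r1 = 1, r2 = 7.
5x^2 - 40x + 35 = 5(x - r1)(x - r2) = 5(x - 1)(x - 7)


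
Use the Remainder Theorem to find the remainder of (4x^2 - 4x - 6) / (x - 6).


By the Remainder Theorem, the remainder equals p(6):
  4*(6)^2 = 144
  -4*(6)^1 = -24
  constant: -6
Sum: 144 - 24 - 6 = 114


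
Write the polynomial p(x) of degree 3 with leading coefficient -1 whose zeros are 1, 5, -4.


p(x) = -(x - 1)(x - 5)(x + 4)
Expand: -x^3 + 2x^2 + 19x - 20


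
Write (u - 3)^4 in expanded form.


Expand (u - 3)^4 by repeated multiplication:
  (u - 3)^2 = u^2 - 6u + 9
  (u - 3)^3 = u^3 - 9u^2 + 27u - 27
= u^4 - 12u^3 + 54u^2 - 108u + 81


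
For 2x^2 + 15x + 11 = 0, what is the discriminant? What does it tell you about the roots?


D = b^2 - 4ac = (15)^2 - 4(2)(11) = 225 - 88 = 137
Since D > 0: two distinct irrational roots


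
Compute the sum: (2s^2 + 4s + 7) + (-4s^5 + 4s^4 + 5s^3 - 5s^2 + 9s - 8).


Align terms by degree and add:
  2s^2 + 4s + 7
  -4s^5 + 4s^4 + 5s^3 - 5s^2 + 9s - 8
= -4s^5 + 4s^4 + 5s^3 - 3s^2 + 13s - 1


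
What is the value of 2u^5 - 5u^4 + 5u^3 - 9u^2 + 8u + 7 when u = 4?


Using direct substitution:
  2 * (4)^5 = 2048
  -5 * (4)^4 = -1280
  5 * (4)^3 = 320
  -9 * (4)^2 = -144
  8 * (4)^1 = 32
  constant: 7
Sum = 2048 - 1280 + 320 - 144 + 32 + 7 = 983


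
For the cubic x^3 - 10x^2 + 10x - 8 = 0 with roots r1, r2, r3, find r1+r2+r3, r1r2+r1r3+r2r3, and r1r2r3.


Monic cubic x^3+bx^2+cx+d=0: sum=-b, pairwise sum=c, product=-d.
b=-10, c=10, d=-8
r1+r2+r3 = 10
r1r2+r1r3+r2r3 = 10
r1r2r3 = 8


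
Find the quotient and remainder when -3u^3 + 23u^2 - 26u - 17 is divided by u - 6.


(-3u^3 + 23u^2 - 26u - 17) / (u - 6)
Step 1: -3u^2 * (u - 6) = -3u^3 + 18u^2; subtract.
Step 2: 5u * (u - 6) = 5u^2 - 30u; subtract.
Step 3: 4 * (u - 6) = 4u - 24; subtract.
Quotient: -3u^2 + 5u + 4, Remainder: 7


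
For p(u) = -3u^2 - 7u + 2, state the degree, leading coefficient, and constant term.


Highest power of u is 2, with coefficient -3. Constant term is 2.
Degree = 2, leading coefficient = -3, constant term = 2


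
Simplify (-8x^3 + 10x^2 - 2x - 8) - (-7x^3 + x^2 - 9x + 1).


Distribute the minus sign:
  (-8x^3 + 10x^2 - 2x - 8)
- (-7x^3 + x^2 - 9x + 1)
Negate second polynomial: 7x^3 - x^2 + 9x - 1
Add: -x^3 + 9x^2 + 7x - 9


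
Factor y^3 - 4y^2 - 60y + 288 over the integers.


Try integer roots (divisors of 288). y=-8: p(-8)=0.
Divide out (y + 8): quotient is y^2 - 12y + 36.
Factor the quadratic: (y - 6)(y - 6)
Result: (y + 8)(y - 6)(y - 6)


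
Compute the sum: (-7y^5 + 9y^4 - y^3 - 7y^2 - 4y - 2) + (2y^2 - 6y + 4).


Align terms by degree and add:
  -7y^5 + 9y^4 - y^3 - 7y^2 - 4y - 2
+ 2y^2 - 6y + 4
= -7y^5 + 9y^4 - y^3 - 5y^2 - 10y + 2


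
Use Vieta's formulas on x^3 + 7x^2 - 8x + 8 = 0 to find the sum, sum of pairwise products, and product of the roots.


Monic cubic x^3+bx^2+cx+d=0: sum=-b, pairwise sum=c, product=-d.
b=7, c=-8, d=8
r1+r2+r3 = -7
r1r2+r1r3+r2r3 = -8
r1r2r3 = -8


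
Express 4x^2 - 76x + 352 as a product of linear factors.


Roots satisfy r1 + r2 = -b/a = 19 and r1*r2 = c/a = 88.
So r1 = 8, r2 = 11.
4x^2 - 76x + 352 = 4(x - r1)(x - r2) = 4(x - 8)(x - 11)


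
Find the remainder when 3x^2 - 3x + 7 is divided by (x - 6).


By the Remainder Theorem, the remainder equals p(6):
  3*(6)^2 = 108
  -3*(6)^1 = -18
  constant: 7
Sum: 108 - 18 + 7 = 97


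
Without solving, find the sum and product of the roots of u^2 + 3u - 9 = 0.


For au^2+bu+c=0: sum = -b/a, product = c/a.
a=1, b=3, c=-9
Sum = -(3)/1 = -3
Product = (-9)/1 = -9


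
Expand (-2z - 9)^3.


Expand (-2z - 9)^3 by repeated multiplication:
  (-2z - 9)^2 = 4z^2 + 36z + 81
= -8z^3 - 108z^2 - 486z - 729


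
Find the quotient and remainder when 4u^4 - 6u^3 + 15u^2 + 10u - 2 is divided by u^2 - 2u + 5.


(4u^4 - 6u^3 + 15u^2 + 10u - 2) / (u^2 - 2u + 5)
Step 1: 4u^2 * (u^2 - 2u + 5) = 4u^4 - 8u^3 + 20u^2; subtract.
Step 2: 2u * (u^2 - 2u + 5) = 2u^3 - 4u^2 + 10u; subtract.
Step 3: -1 * (u^2 - 2u + 5) = -u^2 + 2u - 5; subtract.
Quotient: 4u^2 + 2u - 1, Remainder: -2u + 3


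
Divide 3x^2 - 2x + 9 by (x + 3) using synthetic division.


Synthetic division with c = -3. Coefficients: 3, -2, 9
Bring down 3.
  3 * -3 = -9; -9 - 2 = -11
  -11 * -3 = 33; 33 + 9 = 42
Quotient: 3x - 11, Remainder: 42


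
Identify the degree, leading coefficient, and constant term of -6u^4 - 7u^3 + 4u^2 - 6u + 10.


Highest power of u is 4, with coefficient -6. Constant term is 10.
Degree = 4, leading coefficient = -6, constant term = 10


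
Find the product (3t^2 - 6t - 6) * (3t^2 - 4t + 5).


Distribute each term of the first polynomial:
  (3t^2)(3t^2 - 4t + 5) = 9t^4 - 12t^3 + 15t^2
  (-6t)(3t^2 - 4t + 5) = -18t^3 + 24t^2 - 30t
  (-6)(3t^2 - 4t + 5) = -18t^2 + 24t - 30
Sum: 9t^4 - 30t^3 + 21t^2 - 6t - 30


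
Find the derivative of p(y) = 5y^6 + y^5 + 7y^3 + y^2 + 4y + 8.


Apply the power rule term by term:
  d/dy(5y^6) = 30y^5
  d/dy(y^5) = 5y^4
  d/dy(7y^3) = 21y^2
  d/dy(y^2) = 2y
  d/dy(4y) = 4
  d/dy(8) = 0
p'(y) = 30y^5 + 5y^4 + 21y^2 + 2y + 4


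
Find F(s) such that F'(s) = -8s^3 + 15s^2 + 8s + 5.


Reverse power rule on each term:
  ∫ -8s^3 ds = -2s^4
  ∫ 15s^2 ds = 5s^3
  ∫ 8s ds = 4s^2
  ∫ 5 ds = 5s
F(s) = -2s^4 + 5s^3 + 4s^2 + 5s + C


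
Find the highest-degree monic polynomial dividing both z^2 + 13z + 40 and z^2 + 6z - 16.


Factor each:
  z^2 + 13z + 40 = (z + 8)(z + 5)
  z^2 + 6z - 16 = (z + 8)(z - 2)
Common monic factor: z + 8


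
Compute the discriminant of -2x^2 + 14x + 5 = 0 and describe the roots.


D = b^2 - 4ac = (14)^2 - 4(-2)(5) = 196 + 40 = 236
Since D > 0: two distinct irrational roots


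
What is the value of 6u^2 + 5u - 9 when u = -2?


Using direct substitution:
  6 * (-2)^2 = 24
  5 * (-2)^1 = -10
  constant: -9
Sum = 24 - 10 - 9 = 5


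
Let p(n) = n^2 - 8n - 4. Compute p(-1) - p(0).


p(-1) = 5
p(0) = -4
p(-1) - p(0) = 5 + 4 = 9


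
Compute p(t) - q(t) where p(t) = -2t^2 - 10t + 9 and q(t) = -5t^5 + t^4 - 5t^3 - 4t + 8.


Distribute the minus sign:
  (-2t^2 - 10t + 9)
- (-5t^5 + t^4 - 5t^3 - 4t + 8)
Negate second polynomial: 5t^5 - t^4 + 5t^3 + 4t - 8
Add: 5t^5 - t^4 + 5t^3 - 2t^2 - 6t + 1


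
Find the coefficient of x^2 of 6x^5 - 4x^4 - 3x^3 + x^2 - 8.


Read off the coefficient of x^2: 1


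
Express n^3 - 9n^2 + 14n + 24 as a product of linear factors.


Try integer roots (divisors of 24). n=-1: p(-1)=0.
Divide out (n + 1): quotient is n^2 - 10n + 24.
Factor the quadratic: (n - 4)(n - 6)
Result: (n + 1)(n - 4)(n - 6)


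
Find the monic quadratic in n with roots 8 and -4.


p(n) = (n - 8)(n + 4)
Expand: n^2 - 4n - 32


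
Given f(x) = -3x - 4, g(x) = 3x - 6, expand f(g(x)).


Substitute g(x) into f:
f(g(x)) = -3*(3x - 6) + (-4)
Expand and combine: -9x + 14


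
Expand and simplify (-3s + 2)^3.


Expand (-3s + 2)^3 by repeated multiplication:
  (-3s + 2)^2 = 9s^2 - 12s + 4
= -27s^3 + 54s^2 - 36s + 8


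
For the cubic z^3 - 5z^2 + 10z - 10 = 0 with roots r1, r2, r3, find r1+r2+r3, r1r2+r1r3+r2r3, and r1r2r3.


Monic cubic z^3+bz^2+cz+d=0: sum=-b, pairwise sum=c, product=-d.
b=-5, c=10, d=-10
r1+r2+r3 = 5
r1r2+r1r3+r2r3 = 10
r1r2r3 = 10


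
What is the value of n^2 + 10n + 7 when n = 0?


Using direct substitution:
  1 * (0)^2 = 0
  10 * (0)^1 = 0
  constant: 7
Sum = 0 + 0 + 7 = 7


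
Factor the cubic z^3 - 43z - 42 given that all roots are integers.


Try integer roots (divisors of -42). z=7: p(7)=0.
Divide out (z - 7): quotient is z^2 + 7z + 6.
Factor the quadratic: (z + 1)(z + 6)
Result: (z - 7)(z + 1)(z + 6)


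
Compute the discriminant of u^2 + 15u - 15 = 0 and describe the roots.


D = b^2 - 4ac = (15)^2 - 4(1)(-15) = 225 + 60 = 285
Since D > 0: two distinct irrational roots


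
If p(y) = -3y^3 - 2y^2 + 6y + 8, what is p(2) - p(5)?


p(2) = -12
p(5) = -387
p(2) - p(5) = -12 + 387 = 375


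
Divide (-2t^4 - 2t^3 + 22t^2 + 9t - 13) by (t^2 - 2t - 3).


(-2t^4 - 2t^3 + 22t^2 + 9t - 13) / (t^2 - 2t - 3)
Step 1: -2t^2 * (t^2 - 2t - 3) = -2t^4 + 4t^3 + 6t^2; subtract.
Step 2: -6t * (t^2 - 2t - 3) = -6t^3 + 12t^2 + 18t; subtract.
Step 3: 4 * (t^2 - 2t - 3) = 4t^2 - 8t - 12; subtract.
Quotient: -2t^2 - 6t + 4, Remainder: -t - 1


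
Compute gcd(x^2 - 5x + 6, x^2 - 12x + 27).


Factor each:
  x^2 - 5x + 6 = (x - 3)(x - 2)
  x^2 - 12x + 27 = (x - 3)(x - 9)
Common monic factor: x - 3


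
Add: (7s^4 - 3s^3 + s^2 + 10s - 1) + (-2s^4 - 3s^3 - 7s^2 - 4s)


Align terms by degree and add:
  7s^4 - 3s^3 + s^2 + 10s - 1
  -2s^4 - 3s^3 - 7s^2 - 4s
= 5s^4 - 6s^3 - 6s^2 + 6s - 1


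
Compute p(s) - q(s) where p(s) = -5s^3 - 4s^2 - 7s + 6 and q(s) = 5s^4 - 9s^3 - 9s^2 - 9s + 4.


Distribute the minus sign:
  (-5s^3 - 4s^2 - 7s + 6)
- (5s^4 - 9s^3 - 9s^2 - 9s + 4)
Negate second polynomial: -5s^4 + 9s^3 + 9s^2 + 9s - 4
Add: -5s^4 + 4s^3 + 5s^2 + 2s + 2


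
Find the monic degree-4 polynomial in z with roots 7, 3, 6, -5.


p(z) = (z - 7)(z - 3)(z - 6)(z + 5)
Expand: z^4 - 11z^3 + z^2 + 279z - 630


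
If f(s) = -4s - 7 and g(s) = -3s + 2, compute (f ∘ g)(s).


Substitute g(s) into f:
f(g(s)) = -4*(-3s + 2) + (-7)
Expand and combine: 12s - 15


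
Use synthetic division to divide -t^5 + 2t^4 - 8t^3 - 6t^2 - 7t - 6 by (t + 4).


Synthetic division with c = -4. Coefficients: -1, 2, -8, -6, -7, -6
Bring down -1.
  -1 * -4 = 4; 4 + 2 = 6
  6 * -4 = -24; -24 - 8 = -32
  -32 * -4 = 128; 128 - 6 = 122
  122 * -4 = -488; -488 - 7 = -495
  -495 * -4 = 1980; 1980 - 6 = 1974
Quotient: -t^4 + 6t^3 - 32t^2 + 122t - 495, Remainder: 1974


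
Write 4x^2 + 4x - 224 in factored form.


Roots satisfy r1 + r2 = -b/a = -1 and r1*r2 = c/a = -56.
So r1 = 7, r2 = -8.
4x^2 + 4x - 224 = 4(x - r1)(x - r2) = 4(x - 7)(x + 8)


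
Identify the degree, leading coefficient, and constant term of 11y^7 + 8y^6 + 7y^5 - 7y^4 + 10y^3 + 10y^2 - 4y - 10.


Highest power of y is 7, with coefficient 11. Constant term is -10.
Degree = 7, leading coefficient = 11, constant term = -10


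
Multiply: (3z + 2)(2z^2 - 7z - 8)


Distribute each term of the first polynomial:
  (3z)(2z^2 - 7z - 8) = 6z^3 - 21z^2 - 24z
  (2)(2z^2 - 7z - 8) = 4z^2 - 14z - 16
Sum: 6z^3 - 17z^2 - 38z - 16


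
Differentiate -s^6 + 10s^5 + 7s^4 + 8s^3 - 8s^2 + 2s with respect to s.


Apply the power rule term by term:
  d/ds(-s^6) = -6s^5
  d/ds(10s^5) = 50s^4
  d/ds(7s^4) = 28s^3
  d/ds(8s^3) = 24s^2
  d/ds(-8s^2) = -16s
  d/ds(2s) = 2
p'(s) = -6s^5 + 50s^4 + 28s^3 + 24s^2 - 16s + 2


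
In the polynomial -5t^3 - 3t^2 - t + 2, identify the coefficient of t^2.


Read off the coefficient of t^2: -3


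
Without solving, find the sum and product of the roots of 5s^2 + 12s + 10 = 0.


For as^2+bs+c=0: sum = -b/a, product = c/a.
a=5, b=12, c=10
Sum = -(12)/5 = -12/5
Product = (10)/5 = 2


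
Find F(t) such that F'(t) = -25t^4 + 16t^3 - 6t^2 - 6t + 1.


Reverse power rule on each term:
  ∫ -25t^4 dt = -5t^5
  ∫ 16t^3 dt = 4t^4
  ∫ -6t^2 dt = -2t^3
  ∫ -6t dt = -3t^2
  ∫ 1 dt = t
F(t) = -5t^5 + 4t^4 - 2t^3 - 3t^2 + t + C


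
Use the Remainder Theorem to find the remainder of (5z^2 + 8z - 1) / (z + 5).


By the Remainder Theorem, the remainder equals p(-5):
  5*(-5)^2 = 125
  8*(-5)^1 = -40
  constant: -1
Sum: 125 - 40 - 1 = 84


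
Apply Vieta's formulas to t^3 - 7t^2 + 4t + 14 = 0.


Monic cubic t^3+bt^2+ct+d=0: sum=-b, pairwise sum=c, product=-d.
b=-7, c=4, d=14
r1+r2+r3 = 7
r1r2+r1r3+r2r3 = 4
r1r2r3 = -14


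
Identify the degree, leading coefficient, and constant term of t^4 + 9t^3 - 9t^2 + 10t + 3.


Highest power of t is 4, with coefficient 1. Constant term is 3.
Degree = 4, leading coefficient = 1, constant term = 3


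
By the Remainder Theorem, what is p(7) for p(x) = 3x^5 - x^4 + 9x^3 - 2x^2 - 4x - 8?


By the Remainder Theorem, the remainder equals p(7):
  3*(7)^5 = 50421
  -1*(7)^4 = -2401
  9*(7)^3 = 3087
  -2*(7)^2 = -98
  -4*(7)^1 = -28
  constant: -8
Sum: 50421 - 2401 + 3087 - 98 - 28 - 8 = 50973


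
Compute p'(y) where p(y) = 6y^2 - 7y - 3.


Apply the power rule term by term:
  d/dy(6y^2) = 12y
  d/dy(-7y) = -7
  d/dy(-3) = 0
p'(y) = 12y - 7


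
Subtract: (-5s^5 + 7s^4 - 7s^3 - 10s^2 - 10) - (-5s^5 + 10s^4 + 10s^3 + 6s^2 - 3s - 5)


Distribute the minus sign:
  (-5s^5 + 7s^4 - 7s^3 - 10s^2 - 10)
- (-5s^5 + 10s^4 + 10s^3 + 6s^2 - 3s - 5)
Negate second polynomial: 5s^5 - 10s^4 - 10s^3 - 6s^2 + 3s + 5
Add: -3s^4 - 17s^3 - 16s^2 + 3s - 5


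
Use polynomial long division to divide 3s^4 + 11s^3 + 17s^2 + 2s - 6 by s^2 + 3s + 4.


(3s^4 + 11s^3 + 17s^2 + 2s - 6) / (s^2 + 3s + 4)
Step 1: 3s^2 * (s^2 + 3s + 4) = 3s^4 + 9s^3 + 12s^2; subtract.
Step 2: 2s * (s^2 + 3s + 4) = 2s^3 + 6s^2 + 8s; subtract.
Step 3: -1 * (s^2 + 3s + 4) = -s^2 - 3s - 4; subtract.
Quotient: 3s^2 + 2s - 1, Remainder: -3s - 2


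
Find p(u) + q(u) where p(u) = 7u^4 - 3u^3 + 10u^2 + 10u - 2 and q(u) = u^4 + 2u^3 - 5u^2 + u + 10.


Align terms by degree and add:
  7u^4 - 3u^3 + 10u^2 + 10u - 2
+ u^4 + 2u^3 - 5u^2 + u + 10
= 8u^4 - u^3 + 5u^2 + 11u + 8


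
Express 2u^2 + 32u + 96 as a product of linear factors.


Roots satisfy r1 + r2 = -b/a = -16 and r1*r2 = c/a = 48.
So r1 = -4, r2 = -12.
2u^2 + 32u + 96 = 2(u - r1)(u - r2) = 2(u + 4)(u + 12)


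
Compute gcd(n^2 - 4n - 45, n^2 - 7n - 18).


Factor each:
  n^2 - 4n - 45 = (n - 9)(n + 5)
  n^2 - 7n - 18 = (n - 9)(n + 2)
Common monic factor: n - 9


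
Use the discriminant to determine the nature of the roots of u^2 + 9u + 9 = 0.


D = b^2 - 4ac = (9)^2 - 4(1)(9) = 81 - 36 = 45
Since D > 0: two distinct irrational roots


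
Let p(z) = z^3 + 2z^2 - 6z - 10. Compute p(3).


Using direct substitution:
  1 * (3)^3 = 27
  2 * (3)^2 = 18
  -6 * (3)^1 = -18
  constant: -10
Sum = 27 + 18 - 18 - 10 = 17


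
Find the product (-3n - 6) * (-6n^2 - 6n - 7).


Distribute each term of the first polynomial:
  (-3n)(-6n^2 - 6n - 7) = 18n^3 + 18n^2 + 21n
  (-6)(-6n^2 - 6n - 7) = 36n^2 + 36n + 42
Sum: 18n^3 + 54n^2 + 57n + 42


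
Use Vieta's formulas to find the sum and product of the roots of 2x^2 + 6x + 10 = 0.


For ax^2+bx+c=0: sum = -b/a, product = c/a.
a=2, b=6, c=10
Sum = -(6)/2 = -3
Product = (10)/2 = 5


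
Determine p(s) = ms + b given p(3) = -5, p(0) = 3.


p(s) = ms + b. Using p(3)=-5, p(0)=3:
m = (-5 - 3)/(3) = -8/3 = -8/3
b = -5 - m*(3) = -5 + 8 = 3
p(s) = -(8/3)s + 3


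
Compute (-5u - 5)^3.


Expand (-5u - 5)^3 by repeated multiplication:
  (-5u - 5)^2 = 25u^2 + 50u + 25
= -125u^3 - 375u^2 - 375u - 125


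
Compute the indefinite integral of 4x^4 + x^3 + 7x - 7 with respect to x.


Reverse power rule on each term:
  ∫ 4x^4 dx = (4/5)x^5
  ∫ x^3 dx = (1/4)x^4
  ∫ 7x dx = (7/2)x^2
  ∫ -7 dx = -7x
F(x) = (4/5)x^5 + (1/4)x^4 + (7/2)x^2 - 7x + C


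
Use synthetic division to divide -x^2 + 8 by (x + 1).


Synthetic division with c = -1. Coefficients: -1, 0, 8
Bring down -1.
  -1 * -1 = 1; 1 + 0 = 1
  1 * -1 = -1; -1 + 8 = 7
Quotient: -x + 1, Remainder: 7


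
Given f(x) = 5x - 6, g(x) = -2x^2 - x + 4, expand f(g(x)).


Substitute g(x) into f:
f(g(x)) = 5*(-2x^2 - x + 4) + (-6)
Expand and combine: -10x^2 - 5x + 14


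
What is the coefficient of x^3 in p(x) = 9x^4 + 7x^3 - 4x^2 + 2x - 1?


Read off the coefficient of x^3: 7


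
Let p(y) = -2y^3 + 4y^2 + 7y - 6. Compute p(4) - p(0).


p(4) = -42
p(0) = -6
p(4) - p(0) = -42 + 6 = -36


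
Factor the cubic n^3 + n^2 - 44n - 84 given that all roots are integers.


Try integer roots (divisors of -84). n=-2: p(-2)=0.
Divide out (n + 2): quotient is n^2 - n - 42.
Factor the quadratic: (n + 6)(n - 7)
Result: (n + 2)(n + 6)(n - 7)


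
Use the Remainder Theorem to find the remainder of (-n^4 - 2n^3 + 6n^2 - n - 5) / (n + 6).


By the Remainder Theorem, the remainder equals p(-6):
  -1*(-6)^4 = -1296
  -2*(-6)^3 = 432
  6*(-6)^2 = 216
  -1*(-6)^1 = 6
  constant: -5
Sum: -1296 + 432 + 216 + 6 - 5 = -647


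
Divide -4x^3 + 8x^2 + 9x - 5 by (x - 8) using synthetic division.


Synthetic division with c = 8. Coefficients: -4, 8, 9, -5
Bring down -4.
  -4 * 8 = -32; -32 + 8 = -24
  -24 * 8 = -192; -192 + 9 = -183
  -183 * 8 = -1464; -1464 - 5 = -1469
Quotient: -4x^2 - 24x - 183, Remainder: -1469


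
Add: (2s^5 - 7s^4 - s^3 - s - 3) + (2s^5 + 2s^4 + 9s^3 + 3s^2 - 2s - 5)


Align terms by degree and add:
  2s^5 - 7s^4 - s^3 - s - 3
+ 2s^5 + 2s^4 + 9s^3 + 3s^2 - 2s - 5
= 4s^5 - 5s^4 + 8s^3 + 3s^2 - 3s - 8


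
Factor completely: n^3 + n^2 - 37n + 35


Try integer roots (divisors of 35). n=1: p(1)=0.
Divide out (n - 1): quotient is n^2 + 2n - 35.
Factor the quadratic: (n + 7)(n - 5)
Result: (n - 1)(n + 7)(n - 5)


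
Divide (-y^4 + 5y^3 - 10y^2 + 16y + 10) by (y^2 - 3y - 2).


(-y^4 + 5y^3 - 10y^2 + 16y + 10) / (y^2 - 3y - 2)
Step 1: -y^2 * (y^2 - 3y - 2) = -y^4 + 3y^3 + 2y^2; subtract.
Step 2: 2y * (y^2 - 3y - 2) = 2y^3 - 6y^2 - 4y; subtract.
Step 3: -6 * (y^2 - 3y - 2) = -6y^2 + 18y + 12; subtract.
Quotient: -y^2 + 2y - 6, Remainder: 2y - 2


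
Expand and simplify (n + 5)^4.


Expand (n + 5)^4 by repeated multiplication:
  (n + 5)^2 = n^2 + 10n + 25
  (n + 5)^3 = n^3 + 15n^2 + 75n + 125
= n^4 + 20n^3 + 150n^2 + 500n + 625


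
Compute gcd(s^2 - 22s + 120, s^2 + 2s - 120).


Factor each:
  s^2 - 22s + 120 = (s - 10)(s - 12)
  s^2 + 2s - 120 = (s - 10)(s + 12)
Common monic factor: s - 10


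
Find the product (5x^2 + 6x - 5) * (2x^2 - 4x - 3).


Distribute each term of the first polynomial:
  (5x^2)(2x^2 - 4x - 3) = 10x^4 - 20x^3 - 15x^2
  (6x)(2x^2 - 4x - 3) = 12x^3 - 24x^2 - 18x
  (-5)(2x^2 - 4x - 3) = -10x^2 + 20x + 15
Sum: 10x^4 - 8x^3 - 49x^2 + 2x + 15


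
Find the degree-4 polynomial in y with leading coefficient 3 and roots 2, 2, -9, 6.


p(y) = 3(y - 2)(y - 2)(y + 9)(y - 6)
Expand: 3y^4 - 3y^3 - 186y^2 + 684y - 648


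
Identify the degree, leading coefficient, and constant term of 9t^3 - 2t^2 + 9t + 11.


Highest power of t is 3, with coefficient 9. Constant term is 11.
Degree = 3, leading coefficient = 9, constant term = 11


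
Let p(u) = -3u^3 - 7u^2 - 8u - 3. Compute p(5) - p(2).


p(5) = -593
p(2) = -71
p(5) - p(2) = -593 + 71 = -522


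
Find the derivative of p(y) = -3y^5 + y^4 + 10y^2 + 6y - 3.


Apply the power rule term by term:
  d/dy(-3y^5) = -15y^4
  d/dy(y^4) = 4y^3
  d/dy(10y^2) = 20y
  d/dy(6y) = 6
  d/dy(-3) = 0
p'(y) = -15y^4 + 4y^3 + 20y + 6


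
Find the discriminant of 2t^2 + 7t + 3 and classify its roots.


D = b^2 - 4ac = (7)^2 - 4(2)(3) = 49 - 24 = 25
Since D > 0: two distinct rational roots


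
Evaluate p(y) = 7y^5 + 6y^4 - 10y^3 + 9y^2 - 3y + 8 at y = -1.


Using direct substitution:
  7 * (-1)^5 = -7
  6 * (-1)^4 = 6
  -10 * (-1)^3 = 10
  9 * (-1)^2 = 9
  -3 * (-1)^1 = 3
  constant: 8
Sum = -7 + 6 + 10 + 9 + 3 + 8 = 29


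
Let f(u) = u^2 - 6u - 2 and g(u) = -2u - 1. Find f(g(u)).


Substitute g(u) into f:
f(g(u)) = 1*(-2u - 1)^2 + (-6)*(-2u - 1) + (-2)
(-2u - 1)^2 = 4u^2 + 4u + 1
Expand and combine: 4u^2 + 16u + 5


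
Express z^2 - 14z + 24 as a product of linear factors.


Roots satisfy r1 + r2 = -b/a = 14 and r1*r2 = c/a = 24.
So r1 = 12, r2 = 2.
z^2 - 14z + 24 = (z - r1)(z - r2) = (z - 12)(z - 2)


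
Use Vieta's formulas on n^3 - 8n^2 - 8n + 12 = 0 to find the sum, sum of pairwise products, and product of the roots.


Monic cubic n^3+bn^2+cn+d=0: sum=-b, pairwise sum=c, product=-d.
b=-8, c=-8, d=12
r1+r2+r3 = 8
r1r2+r1r3+r2r3 = -8
r1r2r3 = -12


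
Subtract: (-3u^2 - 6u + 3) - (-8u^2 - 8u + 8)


Distribute the minus sign:
  (-3u^2 - 6u + 3)
- (-8u^2 - 8u + 8)
Negate second polynomial: 8u^2 + 8u - 8
Add: 5u^2 + 2u - 5


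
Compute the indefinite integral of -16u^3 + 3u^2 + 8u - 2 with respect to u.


Reverse power rule on each term:
  ∫ -16u^3 du = -4u^4
  ∫ 3u^2 du = u^3
  ∫ 8u du = 4u^2
  ∫ -2 du = -2u
F(u) = -4u^4 + u^3 + 4u^2 - 2u + C


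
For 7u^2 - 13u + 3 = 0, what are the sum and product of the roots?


For au^2+bu+c=0: sum = -b/a, product = c/a.
a=7, b=-13, c=3
Sum = -(-13)/7 = 13/7
Product = (3)/7 = 3/7


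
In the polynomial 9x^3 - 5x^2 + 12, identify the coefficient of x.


Read off the coefficient of x: 0


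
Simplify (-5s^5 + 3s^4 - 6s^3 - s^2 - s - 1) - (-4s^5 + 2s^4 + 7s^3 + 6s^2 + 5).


Distribute the minus sign:
  (-5s^5 + 3s^4 - 6s^3 - s^2 - s - 1)
- (-4s^5 + 2s^4 + 7s^3 + 6s^2 + 5)
Negate second polynomial: 4s^5 - 2s^4 - 7s^3 - 6s^2 - 5
Add: -s^5 + s^4 - 13s^3 - 7s^2 - s - 6


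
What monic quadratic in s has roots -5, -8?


p(s) = (s + 5)(s + 8)
Expand: s^2 + 13s + 40


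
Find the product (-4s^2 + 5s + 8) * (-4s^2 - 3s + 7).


Distribute each term of the first polynomial:
  (-4s^2)(-4s^2 - 3s + 7) = 16s^4 + 12s^3 - 28s^2
  (5s)(-4s^2 - 3s + 7) = -20s^3 - 15s^2 + 35s
  (8)(-4s^2 - 3s + 7) = -32s^2 - 24s + 56
Sum: 16s^4 - 8s^3 - 75s^2 + 11s + 56


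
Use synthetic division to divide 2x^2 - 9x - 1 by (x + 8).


Synthetic division with c = -8. Coefficients: 2, -9, -1
Bring down 2.
  2 * -8 = -16; -16 - 9 = -25
  -25 * -8 = 200; 200 - 1 = 199
Quotient: 2x - 25, Remainder: 199


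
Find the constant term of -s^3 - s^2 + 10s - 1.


Read off the constant term: -1


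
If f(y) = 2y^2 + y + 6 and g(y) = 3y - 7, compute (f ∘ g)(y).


Substitute g(y) into f:
f(g(y)) = 2*(3y - 7)^2 + 1*(3y - 7) + 6
(3y - 7)^2 = 9y^2 - 42y + 49
Expand and combine: 18y^2 - 81y + 97


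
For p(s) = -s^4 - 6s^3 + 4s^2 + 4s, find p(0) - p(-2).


p(0) = 0
p(-2) = 40
p(0) - p(-2) = 0 - 40 = -40


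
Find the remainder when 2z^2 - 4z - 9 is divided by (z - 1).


By the Remainder Theorem, the remainder equals p(1):
  2*(1)^2 = 2
  -4*(1)^1 = -4
  constant: -9
Sum: 2 - 4 - 9 = -11


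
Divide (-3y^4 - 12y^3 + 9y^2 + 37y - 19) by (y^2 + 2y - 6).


(-3y^4 - 12y^3 + 9y^2 + 37y - 19) / (y^2 + 2y - 6)
Step 1: -3y^2 * (y^2 + 2y - 6) = -3y^4 - 6y^3 + 18y^2; subtract.
Step 2: -6y * (y^2 + 2y - 6) = -6y^3 - 12y^2 + 36y; subtract.
Step 3: 3 * (y^2 + 2y - 6) = 3y^2 + 6y - 18; subtract.
Quotient: -3y^2 - 6y + 3, Remainder: -5y - 1


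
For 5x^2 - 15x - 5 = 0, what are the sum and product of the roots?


For ax^2+bx+c=0: sum = -b/a, product = c/a.
a=5, b=-15, c=-5
Sum = -(-15)/5 = 3
Product = (-5)/5 = -1


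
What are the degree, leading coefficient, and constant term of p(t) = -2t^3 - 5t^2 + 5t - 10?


Highest power of t is 3, with coefficient -2. Constant term is -10.
Degree = 3, leading coefficient = -2, constant term = -10


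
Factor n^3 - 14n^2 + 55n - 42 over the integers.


Try integer roots (divisors of -42). n=6: p(6)=0.
Divide out (n - 6): quotient is n^2 - 8n + 7.
Factor the quadratic: (n - 1)(n - 7)
Result: (n - 6)(n - 1)(n - 7)


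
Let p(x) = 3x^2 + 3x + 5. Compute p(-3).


Using direct substitution:
  3 * (-3)^2 = 27
  3 * (-3)^1 = -9
  constant: 5
Sum = 27 - 9 + 5 = 23


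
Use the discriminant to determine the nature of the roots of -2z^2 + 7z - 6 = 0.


D = b^2 - 4ac = (7)^2 - 4(-2)(-6) = 49 - 48 = 1
Since D > 0: two distinct rational roots


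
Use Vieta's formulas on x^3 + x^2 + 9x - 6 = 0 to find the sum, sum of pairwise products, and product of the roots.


Monic cubic x^3+bx^2+cx+d=0: sum=-b, pairwise sum=c, product=-d.
b=1, c=9, d=-6
r1+r2+r3 = -1
r1r2+r1r3+r2r3 = 9
r1r2r3 = 6


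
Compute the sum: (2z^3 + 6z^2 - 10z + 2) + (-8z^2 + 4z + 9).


Align terms by degree and add:
  2z^3 + 6z^2 - 10z + 2
  -8z^2 + 4z + 9
= 2z^3 - 2z^2 - 6z + 11


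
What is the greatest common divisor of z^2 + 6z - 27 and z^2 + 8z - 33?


Factor each:
  z^2 + 6z - 27 = (z - 3)(z + 9)
  z^2 + 8z - 33 = (z - 3)(z + 11)
Common monic factor: z - 3


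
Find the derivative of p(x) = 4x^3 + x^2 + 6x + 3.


Apply the power rule term by term:
  d/dx(4x^3) = 12x^2
  d/dx(x^2) = 2x
  d/dx(6x) = 6
  d/dx(3) = 0
p'(x) = 12x^2 + 2x + 6


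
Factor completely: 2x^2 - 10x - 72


Roots satisfy r1 + r2 = -b/a = 5 and r1*r2 = c/a = -36.
So r1 = -4, r2 = 9.
2x^2 - 10x - 72 = 2(x - r1)(x - r2) = 2(x + 4)(x - 9)


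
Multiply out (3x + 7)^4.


Expand (3x + 7)^4 by repeated multiplication:
  (3x + 7)^2 = 9x^2 + 42x + 49
  (3x + 7)^3 = 27x^3 + 189x^2 + 441x + 343
= 81x^4 + 756x^3 + 2646x^2 + 4116x + 2401


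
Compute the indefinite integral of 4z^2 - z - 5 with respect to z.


Reverse power rule on each term:
  ∫ 4z^2 dz = (4/3)z^3
  ∫ -z dz = -(1/2)z^2
  ∫ -5 dz = -5z
F(z) = (4/3)z^3 - (1/2)z^2 - 5z + C


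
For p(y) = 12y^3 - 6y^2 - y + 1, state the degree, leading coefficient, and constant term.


Highest power of y is 3, with coefficient 12. Constant term is 1.
Degree = 3, leading coefficient = 12, constant term = 1


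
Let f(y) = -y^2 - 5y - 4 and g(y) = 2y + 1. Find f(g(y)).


Substitute g(y) into f:
f(g(y)) = -1*(2y + 1)^2 + (-5)*(2y + 1) + (-4)
(2y + 1)^2 = 4y^2 + 4y + 1
Expand and combine: -4y^2 - 14y - 10


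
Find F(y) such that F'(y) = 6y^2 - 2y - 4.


Reverse power rule on each term:
  ∫ 6y^2 dy = 2y^3
  ∫ -2y dy = -y^2
  ∫ -4 dy = -4y
F(y) = 2y^3 - y^2 - 4y + C


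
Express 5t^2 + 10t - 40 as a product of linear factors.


Roots satisfy r1 + r2 = -b/a = -2 and r1*r2 = c/a = -8.
So r1 = -4, r2 = 2.
5t^2 + 10t - 40 = 5(t - r1)(t - r2) = 5(t + 4)(t - 2)


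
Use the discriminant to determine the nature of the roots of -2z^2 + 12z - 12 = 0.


D = b^2 - 4ac = (12)^2 - 4(-2)(-12) = 144 - 96 = 48
Since D > 0: two distinct irrational roots


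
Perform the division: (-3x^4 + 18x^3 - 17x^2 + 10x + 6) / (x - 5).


(-3x^4 + 18x^3 - 17x^2 + 10x + 6) / (x - 5)
Step 1: -3x^3 * (x - 5) = -3x^4 + 15x^3; subtract.
Step 2: 3x^2 * (x - 5) = 3x^3 - 15x^2; subtract.
Step 3: -2x * (x - 5) = -2x^2 + 10x; subtract.
Step 4: 0 * (x - 5) = 0; subtract.
Quotient: -3x^3 + 3x^2 - 2x, Remainder: 6


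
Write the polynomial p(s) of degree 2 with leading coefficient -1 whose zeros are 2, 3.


p(s) = -(s - 2)(s - 3)
Expand: -s^2 + 5s - 6


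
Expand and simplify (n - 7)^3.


Expand (n - 7)^3 by repeated multiplication:
  (n - 7)^2 = n^2 - 14n + 49
= n^3 - 21n^2 + 147n - 343


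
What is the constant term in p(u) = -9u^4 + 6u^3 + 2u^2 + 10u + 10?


Read off the constant term: 10


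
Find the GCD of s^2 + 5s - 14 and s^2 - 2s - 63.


Factor each:
  s^2 + 5s - 14 = (s + 7)(s - 2)
  s^2 - 2s - 63 = (s + 7)(s - 9)
Common monic factor: s + 7


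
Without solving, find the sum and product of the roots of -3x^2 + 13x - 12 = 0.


For ax^2+bx+c=0: sum = -b/a, product = c/a.
a=-3, b=13, c=-12
Sum = -(13)/-3 = 13/3
Product = (-12)/-3 = 4


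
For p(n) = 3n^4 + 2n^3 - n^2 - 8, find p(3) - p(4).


p(3) = 280
p(4) = 872
p(3) - p(4) = 280 - 872 = -592


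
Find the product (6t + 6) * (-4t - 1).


Distribute each term of the first polynomial:
  (6t)(-4t - 1) = -24t^2 - 6t
  (6)(-4t - 1) = -24t - 6
Sum: -24t^2 - 30t - 6


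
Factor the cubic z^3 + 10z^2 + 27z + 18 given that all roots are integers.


Try integer roots (divisors of 18). z=-6: p(-6)=0.
Divide out (z + 6): quotient is z^2 + 4z + 3.
Factor the quadratic: (z + 3)(z + 1)
Result: (z + 6)(z + 3)(z + 1)


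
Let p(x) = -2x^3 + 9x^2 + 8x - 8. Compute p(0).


Using direct substitution:
  -2 * (0)^3 = 0
  9 * (0)^2 = 0
  8 * (0)^1 = 0
  constant: -8
Sum = 0 + 0 + 0 - 8 = -8


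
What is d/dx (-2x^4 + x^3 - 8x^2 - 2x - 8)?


Apply the power rule term by term:
  d/dx(-2x^4) = -8x^3
  d/dx(x^3) = 3x^2
  d/dx(-8x^2) = -16x
  d/dx(-2x) = -2
  d/dx(-8) = 0
p'(x) = -8x^3 + 3x^2 - 16x - 2


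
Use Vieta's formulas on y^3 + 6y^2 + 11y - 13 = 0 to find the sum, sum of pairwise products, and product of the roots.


Monic cubic y^3+by^2+cy+d=0: sum=-b, pairwise sum=c, product=-d.
b=6, c=11, d=-13
r1+r2+r3 = -6
r1r2+r1r3+r2r3 = 11
r1r2r3 = 13


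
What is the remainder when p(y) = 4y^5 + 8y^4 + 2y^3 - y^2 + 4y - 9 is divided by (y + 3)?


By the Remainder Theorem, the remainder equals p(-3):
  4*(-3)^5 = -972
  8*(-3)^4 = 648
  2*(-3)^3 = -54
  -1*(-3)^2 = -9
  4*(-3)^1 = -12
  constant: -9
Sum: -972 + 648 - 54 - 9 - 12 - 9 = -408


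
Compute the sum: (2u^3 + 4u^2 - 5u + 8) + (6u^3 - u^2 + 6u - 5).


Align terms by degree and add:
  2u^3 + 4u^2 - 5u + 8
+ 6u^3 - u^2 + 6u - 5
= 8u^3 + 3u^2 + u + 3


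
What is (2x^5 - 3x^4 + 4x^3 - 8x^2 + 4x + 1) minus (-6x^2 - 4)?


Distribute the minus sign:
  (2x^5 - 3x^4 + 4x^3 - 8x^2 + 4x + 1)
- (-6x^2 - 4)
Negate second polynomial: 6x^2 + 4
Add: 2x^5 - 3x^4 + 4x^3 - 2x^2 + 4x + 5


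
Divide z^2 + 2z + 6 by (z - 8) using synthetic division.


Synthetic division with c = 8. Coefficients: 1, 2, 6
Bring down 1.
  1 * 8 = 8; 8 + 2 = 10
  10 * 8 = 80; 80 + 6 = 86
Quotient: z + 10, Remainder: 86


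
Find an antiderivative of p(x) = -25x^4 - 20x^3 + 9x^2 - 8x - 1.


Reverse power rule on each term:
  ∫ -25x^4 dx = -5x^5
  ∫ -20x^3 dx = -5x^4
  ∫ 9x^2 dx = 3x^3
  ∫ -8x dx = -4x^2
  ∫ -1 dx = -x
F(x) = -5x^5 - 5x^4 + 3x^3 - 4x^2 - x + C


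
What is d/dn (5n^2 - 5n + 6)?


Apply the power rule term by term:
  d/dn(5n^2) = 10n
  d/dn(-5n) = -5
  d/dn(6) = 0
p'(n) = 10n - 5


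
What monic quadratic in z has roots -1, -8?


p(z) = (z + 1)(z + 8)
Expand: z^2 + 9z + 8


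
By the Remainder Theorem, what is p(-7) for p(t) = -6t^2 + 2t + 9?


By the Remainder Theorem, the remainder equals p(-7):
  -6*(-7)^2 = -294
  2*(-7)^1 = -14
  constant: 9
Sum: -294 - 14 + 9 = -299


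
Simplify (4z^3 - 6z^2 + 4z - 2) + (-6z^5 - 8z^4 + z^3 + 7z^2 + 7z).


Align terms by degree and add:
  4z^3 - 6z^2 + 4z - 2
  -6z^5 - 8z^4 + z^3 + 7z^2 + 7z
= -6z^5 - 8z^4 + 5z^3 + z^2 + 11z - 2


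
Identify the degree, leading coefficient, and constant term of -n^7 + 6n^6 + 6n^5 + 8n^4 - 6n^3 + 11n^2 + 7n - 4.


Highest power of n is 7, with coefficient -1. Constant term is -4.
Degree = 7, leading coefficient = -1, constant term = -4


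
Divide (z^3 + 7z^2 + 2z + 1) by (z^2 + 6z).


(z^3 + 7z^2 + 2z + 1) / (z^2 + 6z)
Step 1: z * (z^2 + 6z) = z^3 + 6z^2; subtract.
Step 2: 1 * (z^2 + 6z) = z^2 + 6z; subtract.
Quotient: z + 1, Remainder: -4z + 1


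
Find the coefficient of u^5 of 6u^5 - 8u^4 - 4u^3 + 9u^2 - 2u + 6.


Read off the coefficient of u^5: 6


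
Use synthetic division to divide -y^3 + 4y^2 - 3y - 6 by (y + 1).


Synthetic division with c = -1. Coefficients: -1, 4, -3, -6
Bring down -1.
  -1 * -1 = 1; 1 + 4 = 5
  5 * -1 = -5; -5 - 3 = -8
  -8 * -1 = 8; 8 - 6 = 2
Quotient: -y^2 + 5y - 8, Remainder: 2


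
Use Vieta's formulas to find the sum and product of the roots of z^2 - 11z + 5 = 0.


For az^2+bz+c=0: sum = -b/a, product = c/a.
a=1, b=-11, c=5
Sum = -(-11)/1 = 11
Product = (5)/1 = 5


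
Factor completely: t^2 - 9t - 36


Roots satisfy r1 + r2 = -b/a = 9 and r1*r2 = c/a = -36.
So r1 = 12, r2 = -3.
t^2 - 9t - 36 = (t - r1)(t - r2) = (t - 12)(t + 3)


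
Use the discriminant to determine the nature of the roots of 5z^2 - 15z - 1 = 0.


D = b^2 - 4ac = (-15)^2 - 4(5)(-1) = 225 + 20 = 245
Since D > 0: two distinct irrational roots


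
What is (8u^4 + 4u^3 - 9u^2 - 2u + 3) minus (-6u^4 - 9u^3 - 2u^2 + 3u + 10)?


Distribute the minus sign:
  (8u^4 + 4u^3 - 9u^2 - 2u + 3)
- (-6u^4 - 9u^3 - 2u^2 + 3u + 10)
Negate second polynomial: 6u^4 + 9u^3 + 2u^2 - 3u - 10
Add: 14u^4 + 13u^3 - 7u^2 - 5u - 7


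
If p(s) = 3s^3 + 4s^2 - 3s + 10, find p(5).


Using direct substitution:
  3 * (5)^3 = 375
  4 * (5)^2 = 100
  -3 * (5)^1 = -15
  constant: 10
Sum = 375 + 100 - 15 + 10 = 470


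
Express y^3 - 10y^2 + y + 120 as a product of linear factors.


Try integer roots (divisors of 120). y=-3: p(-3)=0.
Divide out (y + 3): quotient is y^2 - 13y + 40.
Factor the quadratic: (y - 5)(y - 8)
Result: (y + 3)(y - 5)(y - 8)


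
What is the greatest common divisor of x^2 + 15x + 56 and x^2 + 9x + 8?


Factor each:
  x^2 + 15x + 56 = (x + 8)(x + 7)
  x^2 + 9x + 8 = (x + 8)(x + 1)
Common monic factor: x + 8


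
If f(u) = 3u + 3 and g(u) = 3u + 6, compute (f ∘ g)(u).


Substitute g(u) into f:
f(g(u)) = 3*(3u + 6) + 3
Expand and combine: 9u + 21


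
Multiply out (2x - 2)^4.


Expand (2x - 2)^4 by repeated multiplication:
  (2x - 2)^2 = 4x^2 - 8x + 4
  (2x - 2)^3 = 8x^3 - 24x^2 + 24x - 8
= 16x^4 - 64x^3 + 96x^2 - 64x + 16


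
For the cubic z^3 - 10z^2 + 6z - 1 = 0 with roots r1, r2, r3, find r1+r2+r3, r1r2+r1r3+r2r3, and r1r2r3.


Monic cubic z^3+bz^2+cz+d=0: sum=-b, pairwise sum=c, product=-d.
b=-10, c=6, d=-1
r1+r2+r3 = 10
r1r2+r1r3+r2r3 = 6
r1r2r3 = 1


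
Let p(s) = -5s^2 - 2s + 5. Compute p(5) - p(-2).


p(5) = -130
p(-2) = -11
p(5) - p(-2) = -130 + 11 = -119


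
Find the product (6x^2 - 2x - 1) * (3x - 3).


Distribute each term of the first polynomial:
  (6x^2)(3x - 3) = 18x^3 - 18x^2
  (-2x)(3x - 3) = -6x^2 + 6x
  (-1)(3x - 3) = -3x + 3
Sum: 18x^3 - 24x^2 + 3x + 3


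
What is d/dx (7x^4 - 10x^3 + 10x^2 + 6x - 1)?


Apply the power rule term by term:
  d/dx(7x^4) = 28x^3
  d/dx(-10x^3) = -30x^2
  d/dx(10x^2) = 20x
  d/dx(6x) = 6
  d/dx(-1) = 0
p'(x) = 28x^3 - 30x^2 + 20x + 6


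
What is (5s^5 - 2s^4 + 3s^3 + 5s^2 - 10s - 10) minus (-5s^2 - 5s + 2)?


Distribute the minus sign:
  (5s^5 - 2s^4 + 3s^3 + 5s^2 - 10s - 10)
- (-5s^2 - 5s + 2)
Negate second polynomial: 5s^2 + 5s - 2
Add: 5s^5 - 2s^4 + 3s^3 + 10s^2 - 5s - 12


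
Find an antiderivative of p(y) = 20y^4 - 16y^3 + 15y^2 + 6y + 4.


Reverse power rule on each term:
  ∫ 20y^4 dy = 4y^5
  ∫ -16y^3 dy = -4y^4
  ∫ 15y^2 dy = 5y^3
  ∫ 6y dy = 3y^2
  ∫ 4 dy = 4y
F(y) = 4y^5 - 4y^4 + 5y^3 + 3y^2 + 4y + C
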